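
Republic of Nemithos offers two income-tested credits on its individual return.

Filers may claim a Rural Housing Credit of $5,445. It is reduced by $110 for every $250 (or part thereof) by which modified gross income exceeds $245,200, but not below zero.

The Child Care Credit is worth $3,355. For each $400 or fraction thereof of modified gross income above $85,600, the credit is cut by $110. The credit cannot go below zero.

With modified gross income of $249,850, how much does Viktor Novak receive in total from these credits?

$3,355

Rural Housing Credit: income exceeds $245,200 by $4,650, which is 19 full-or-partial $250 increments; reduction = 19 × $110 = $2,090, leaving $3,355.
Child Care Credit: income exceeds $85,600 by $164,250 → 411 increments × $110 = $45,210 ≥ base, so the credit is $0.
Total: $3,355 + $0 = $3,355.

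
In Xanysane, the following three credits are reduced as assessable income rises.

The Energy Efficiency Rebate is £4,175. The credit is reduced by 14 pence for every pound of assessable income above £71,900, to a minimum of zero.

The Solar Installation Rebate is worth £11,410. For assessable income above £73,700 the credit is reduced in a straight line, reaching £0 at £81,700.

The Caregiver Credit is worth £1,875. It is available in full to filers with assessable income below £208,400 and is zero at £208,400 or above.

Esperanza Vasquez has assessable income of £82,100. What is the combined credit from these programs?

£4,622

Energy Efficiency Rebate: 14% of the £10,200 excess over £71,900 is £1,428; credit = £4,175 − £1,428 = £2,747.
Solar Installation Rebate: £82,100 is at or above £81,700, so the credit is £0.
Caregiver Credit: £82,100 is below the £208,400 cutoff, so the full £1,875 applies.
Total: £2,747 + £0 + £1,875 = £4,622.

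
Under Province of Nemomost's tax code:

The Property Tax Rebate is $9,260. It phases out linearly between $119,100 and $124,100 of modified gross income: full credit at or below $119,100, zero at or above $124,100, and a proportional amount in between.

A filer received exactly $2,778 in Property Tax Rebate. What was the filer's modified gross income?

$122,600

$2,778 is 2,778/9,260 of the full $9,260, so 6,482/9,260 of the $5,000 range has been used: income = $119,100 + $5,000 × 6,482/9,260 = $122,600.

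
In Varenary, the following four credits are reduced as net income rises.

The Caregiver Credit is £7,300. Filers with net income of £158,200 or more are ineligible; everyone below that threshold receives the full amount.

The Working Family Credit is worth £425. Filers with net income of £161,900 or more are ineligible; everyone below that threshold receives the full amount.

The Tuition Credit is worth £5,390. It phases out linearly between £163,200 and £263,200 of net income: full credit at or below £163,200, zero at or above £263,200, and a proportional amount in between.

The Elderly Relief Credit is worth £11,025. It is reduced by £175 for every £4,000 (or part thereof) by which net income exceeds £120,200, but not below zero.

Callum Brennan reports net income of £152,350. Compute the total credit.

£22,565

Caregiver Credit: £152,350 is below the £158,200 cutoff, so the full £7,300 applies.
Working Family Credit: £152,350 is below the £161,900 cutoff, so the full £425 applies.
Tuition Credit: £152,350 is at or below the £163,200 threshold, so the full £5,390 applies.
Elderly Relief Credit: income exceeds £120,200 by £32,150, which is 9 full-or-partial £4,000 increments; reduction = 9 × £175 = £1,575, leaving £9,450.
Total: £7,300 + £425 + £5,390 + £9,450 = £22,565.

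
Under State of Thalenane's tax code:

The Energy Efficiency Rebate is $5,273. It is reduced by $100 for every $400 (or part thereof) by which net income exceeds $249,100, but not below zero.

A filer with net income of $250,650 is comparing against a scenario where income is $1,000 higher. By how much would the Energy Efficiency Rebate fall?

At $250,650 — income exceeds $249,100 by $1,550, which is 4 full-or-partial $400 increments; reduction = 4 × $100 = $400, leaving $4,873.
At $251,650 — income exceeds $249,100 by $2,550, which is 7 full-or-partial $400 increments; reduction = 7 × $100 = $700, leaving $4,573.
Lost: $4,873 − $4,573 = $300.

$300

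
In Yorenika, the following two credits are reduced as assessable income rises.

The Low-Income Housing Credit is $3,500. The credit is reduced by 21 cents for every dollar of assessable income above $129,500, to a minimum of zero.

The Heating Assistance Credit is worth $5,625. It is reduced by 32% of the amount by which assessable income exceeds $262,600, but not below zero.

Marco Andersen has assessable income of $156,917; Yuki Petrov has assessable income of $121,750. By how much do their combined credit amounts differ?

$3,500

Marco ($156,917): Low-Income Housing Credit: 21% of the $27,417 excess over $129,500 is $5,757.57 ≥ base, so the credit is $0. Heating Assistance Credit: $156,917 is at or below the $262,600 threshold, so the full $5,625 applies. total $0 + $5,625 = $5,625
Yuki ($121,750): Low-Income Housing Credit: $121,750 is at or below the $129,500 threshold, so the full $3,500 applies. Heating Assistance Credit: $121,750 is at or below the $262,600 threshold, so the full $5,625 applies. total $3,500 + $5,625 = $9,125
Difference: |$5,625 − $9,125| = $3,500.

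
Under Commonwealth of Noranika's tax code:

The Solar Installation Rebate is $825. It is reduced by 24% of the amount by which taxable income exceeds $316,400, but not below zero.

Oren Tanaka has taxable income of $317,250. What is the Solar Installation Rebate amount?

Solar Installation Rebate: 24% of the $850 excess over $316,400 is $204; credit = $825 − $204 = $621.

$621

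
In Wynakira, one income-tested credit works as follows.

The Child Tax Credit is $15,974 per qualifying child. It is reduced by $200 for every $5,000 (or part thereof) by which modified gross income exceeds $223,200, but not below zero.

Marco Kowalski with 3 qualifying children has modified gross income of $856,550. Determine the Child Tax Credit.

$22,522

Child Tax Credit: base = 3 × $15,974 = $47,922. income exceeds $223,200 by $633,350, which is 127 full-or-partial $5,000 increments; reduction = 127 × $200 = $25,400, leaving $22,522.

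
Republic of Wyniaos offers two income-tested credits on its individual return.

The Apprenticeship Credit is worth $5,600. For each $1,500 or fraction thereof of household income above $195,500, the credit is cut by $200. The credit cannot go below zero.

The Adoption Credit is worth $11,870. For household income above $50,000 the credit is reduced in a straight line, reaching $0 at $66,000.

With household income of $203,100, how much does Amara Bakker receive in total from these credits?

$4,400

Apprenticeship Credit: income exceeds $195,500 by $7,600, which is 6 full-or-partial $1,500 increments; reduction = 6 × $200 = $1,200, leaving $4,400.
Adoption Credit: $203,100 is at or above $66,000, so the credit is $0.
Total: $4,400 + $0 = $4,400.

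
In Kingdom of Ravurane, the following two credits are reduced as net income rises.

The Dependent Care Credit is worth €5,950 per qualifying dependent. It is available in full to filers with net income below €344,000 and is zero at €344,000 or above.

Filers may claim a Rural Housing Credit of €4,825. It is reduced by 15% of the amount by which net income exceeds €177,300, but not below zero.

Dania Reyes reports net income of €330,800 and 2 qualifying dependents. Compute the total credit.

€11,900

Dependent Care Credit: base = 2 × €5,950 = €11,900. €330,800 is below the €344,000 cutoff, so the full €11,900 applies.
Rural Housing Credit: 15% of the €153,500 excess over €177,300 is €23,025 ≥ base, so the credit is €0.
Total: €11,900 + €0 = €11,900.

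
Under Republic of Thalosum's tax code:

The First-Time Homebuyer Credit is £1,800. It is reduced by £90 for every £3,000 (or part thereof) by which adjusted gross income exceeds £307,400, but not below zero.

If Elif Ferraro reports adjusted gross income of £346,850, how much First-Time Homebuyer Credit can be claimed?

£540

First-Time Homebuyer Credit: income exceeds £307,400 by £39,450, which is 14 full-or-partial £3,000 increments; reduction = 14 × £90 = £1,260, leaving £540.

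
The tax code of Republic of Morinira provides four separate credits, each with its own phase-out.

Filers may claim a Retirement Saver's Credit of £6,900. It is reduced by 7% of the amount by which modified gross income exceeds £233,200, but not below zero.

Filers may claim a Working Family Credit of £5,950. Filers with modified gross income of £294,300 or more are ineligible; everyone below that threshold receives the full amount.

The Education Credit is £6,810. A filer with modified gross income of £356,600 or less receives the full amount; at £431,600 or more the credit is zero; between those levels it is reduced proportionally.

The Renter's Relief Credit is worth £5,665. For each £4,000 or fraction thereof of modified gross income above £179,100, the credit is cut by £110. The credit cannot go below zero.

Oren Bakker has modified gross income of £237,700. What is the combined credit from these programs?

Retirement Saver's Credit: 7% of the £4,500 excess over £233,200 is £315; credit = £6,900 − £315 = £6,585.
Working Family Credit: £237,700 is below the £294,300 cutoff, so the full £5,950 applies.
Education Credit: £237,700 is at or below the £356,600 threshold, so the full £6,810 applies.
Renter's Relief Credit: income exceeds £179,100 by £58,600, which is 15 full-or-partial £4,000 increments; reduction = 15 × £110 = £1,650, leaving £4,015.
Total: £6,585 + £5,950 + £6,810 + £4,015 = £23,360.

£23,360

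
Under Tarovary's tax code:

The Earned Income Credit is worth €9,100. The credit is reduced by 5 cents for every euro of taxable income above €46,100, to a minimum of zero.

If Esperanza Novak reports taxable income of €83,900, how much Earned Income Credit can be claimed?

€7,210

Earned Income Credit: 5% of the €37,800 excess over €46,100 is €1,890; credit = €9,100 − €1,890 = €7,210.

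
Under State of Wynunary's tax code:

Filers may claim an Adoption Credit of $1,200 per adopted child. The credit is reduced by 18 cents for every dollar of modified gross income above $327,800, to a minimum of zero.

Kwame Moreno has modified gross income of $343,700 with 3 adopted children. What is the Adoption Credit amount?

$738

Adoption Credit: base = 3 × $1,200 = $3,600. 18% of the $15,900 excess over $327,800 is $2,862; credit = $3,600 − $2,862 = $738.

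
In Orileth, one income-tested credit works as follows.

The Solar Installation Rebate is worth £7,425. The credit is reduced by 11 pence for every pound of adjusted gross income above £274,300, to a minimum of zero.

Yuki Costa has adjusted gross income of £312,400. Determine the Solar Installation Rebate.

Solar Installation Rebate: 11% of the £38,100 excess over £274,300 is £4,191; credit = £7,425 − £4,191 = £3,234.

£3,234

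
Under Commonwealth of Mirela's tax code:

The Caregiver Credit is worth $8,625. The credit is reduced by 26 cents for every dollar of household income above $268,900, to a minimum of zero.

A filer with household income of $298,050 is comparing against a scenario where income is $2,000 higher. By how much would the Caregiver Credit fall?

$520

At $298,050 — 26% of the $29,150 excess over $268,900 is $7,579; credit = $8,625 − $7,579 = $1,046.
At $300,050 — 26% of the $31,150 excess over $268,900 is $8,099; credit = $8,625 − $8,099 = $526.
Lost: $1,046 − $526 = $520.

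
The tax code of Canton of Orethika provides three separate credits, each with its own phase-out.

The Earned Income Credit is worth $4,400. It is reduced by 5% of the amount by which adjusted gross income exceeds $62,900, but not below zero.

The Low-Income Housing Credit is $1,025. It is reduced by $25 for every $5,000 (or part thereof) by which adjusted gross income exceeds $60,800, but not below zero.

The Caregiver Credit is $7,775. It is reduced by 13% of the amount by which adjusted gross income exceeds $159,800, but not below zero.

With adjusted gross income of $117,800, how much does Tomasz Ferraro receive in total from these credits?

$10,155

Earned Income Credit: 5% of the $54,900 excess over $62,900 is $2,745; credit = $4,400 − $2,745 = $1,655.
Low-Income Housing Credit: income exceeds $60,800 by $57,000, which is 12 full-or-partial $5,000 increments; reduction = 12 × $25 = $300, leaving $725.
Caregiver Credit: $117,800 is at or below the $159,800 threshold, so the full $7,775 applies.
Total: $1,655 + $725 + $7,775 = $10,155.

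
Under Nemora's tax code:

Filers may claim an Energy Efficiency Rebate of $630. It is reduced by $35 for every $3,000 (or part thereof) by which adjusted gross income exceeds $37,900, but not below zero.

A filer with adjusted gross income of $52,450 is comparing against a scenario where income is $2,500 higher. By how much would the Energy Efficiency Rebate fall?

At $52,450 — income exceeds $37,900 by $14,550, which is 5 full-or-partial $3,000 increments; reduction = 5 × $35 = $175, leaving $455.
At $54,950 — income exceeds $37,900 by $17,050, which is 6 full-or-partial $3,000 increments; reduction = 6 × $35 = $210, leaving $420.
Lost: $455 − $420 = $35.

$35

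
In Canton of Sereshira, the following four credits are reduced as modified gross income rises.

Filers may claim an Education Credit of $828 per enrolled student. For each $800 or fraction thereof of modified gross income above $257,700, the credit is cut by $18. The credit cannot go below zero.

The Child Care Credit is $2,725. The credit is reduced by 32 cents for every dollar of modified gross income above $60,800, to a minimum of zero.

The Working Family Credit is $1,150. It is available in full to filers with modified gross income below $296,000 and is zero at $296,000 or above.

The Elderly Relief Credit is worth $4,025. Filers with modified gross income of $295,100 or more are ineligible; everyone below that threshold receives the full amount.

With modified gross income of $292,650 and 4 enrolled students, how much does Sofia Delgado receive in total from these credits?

Education Credit: base = 4 × $828 = $3,312. income exceeds $257,700 by $34,950, which is 44 full-or-partial $800 increments; reduction = 44 × $18 = $792, leaving $2,520.
Child Care Credit: 32% of the $231,850 excess over $60,800 is $74,192 ≥ base, so the credit is $0.
Working Family Credit: $292,650 is below the $296,000 cutoff, so the full $1,150 applies.
Elderly Relief Credit: $292,650 is below the $295,100 cutoff, so the full $4,025 applies.
Total: $2,520 + $0 + $1,150 + $4,025 = $7,695.

$7,695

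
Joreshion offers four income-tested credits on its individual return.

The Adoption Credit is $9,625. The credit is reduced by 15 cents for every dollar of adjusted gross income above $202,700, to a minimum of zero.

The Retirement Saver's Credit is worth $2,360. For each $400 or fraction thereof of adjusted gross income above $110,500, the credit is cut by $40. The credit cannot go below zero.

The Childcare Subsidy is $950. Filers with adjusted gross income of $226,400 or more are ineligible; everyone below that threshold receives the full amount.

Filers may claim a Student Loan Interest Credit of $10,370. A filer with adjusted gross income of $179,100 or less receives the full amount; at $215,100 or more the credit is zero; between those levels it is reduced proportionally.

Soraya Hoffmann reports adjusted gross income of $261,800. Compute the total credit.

$760

Adoption Credit: 15% of the $59,100 excess over $202,700 is $8,865; credit = $9,625 − $8,865 = $760.
Retirement Saver's Credit: income exceeds $110,500 by $151,300 → 379 increments × $40 = $15,160 ≥ base, so the credit is $0.
Childcare Subsidy: $261,800 meets or exceeds the $226,400 cutoff, so the credit is $0.
Student Loan Interest Credit: $261,800 is at or above $215,100, so the credit is $0.
Total: $760 + $0 + $0 + $0 = $760.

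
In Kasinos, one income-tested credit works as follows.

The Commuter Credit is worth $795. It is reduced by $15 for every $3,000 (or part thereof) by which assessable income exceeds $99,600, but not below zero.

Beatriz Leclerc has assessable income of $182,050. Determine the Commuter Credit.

Commuter Credit: income exceeds $99,600 by $82,450, which is 28 full-or-partial $3,000 increments; reduction = 28 × $15 = $420, leaving $375.

$375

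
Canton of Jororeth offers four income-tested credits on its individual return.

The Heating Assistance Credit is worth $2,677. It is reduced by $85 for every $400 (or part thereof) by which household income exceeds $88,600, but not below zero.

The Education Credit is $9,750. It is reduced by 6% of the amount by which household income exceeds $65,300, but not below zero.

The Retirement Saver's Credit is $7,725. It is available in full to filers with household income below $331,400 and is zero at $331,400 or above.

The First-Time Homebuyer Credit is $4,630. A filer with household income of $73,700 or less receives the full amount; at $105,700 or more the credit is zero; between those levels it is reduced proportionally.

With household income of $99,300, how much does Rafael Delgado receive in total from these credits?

$16,743

Heating Assistance Credit: income exceeds $88,600 by $10,700, which is 27 full-or-partial $400 increments; reduction = 27 × $85 = $2,295, leaving $382.
Education Credit: 6% of the $34,000 excess over $65,300 is $2,040; credit = $9,750 − $2,040 = $7,710.
Retirement Saver's Credit: $99,300 is below the $331,400 cutoff, so the full $7,725 applies.
First-Time Homebuyer Credit: $99,300 is $25,600 into a $32,000 phase-out range, leaving 6,400/32,000 of the credit: $4,630 × 6,400/32,000 = $926.
Total: $382 + $7,710 + $7,725 + $926 = $16,743.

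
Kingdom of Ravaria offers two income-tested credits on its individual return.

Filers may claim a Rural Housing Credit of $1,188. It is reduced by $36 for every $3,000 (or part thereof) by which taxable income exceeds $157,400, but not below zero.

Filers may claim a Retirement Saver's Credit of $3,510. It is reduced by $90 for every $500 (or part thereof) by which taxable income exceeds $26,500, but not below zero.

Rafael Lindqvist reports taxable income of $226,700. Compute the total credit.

$324

Rural Housing Credit: income exceeds $157,400 by $69,300, which is 24 full-or-partial $3,000 increments; reduction = 24 × $36 = $864, leaving $324.
Retirement Saver's Credit: income exceeds $26,500 by $200,200 → 401 increments × $90 = $36,090 ≥ base, so the credit is $0.
Total: $324 + $0 = $324.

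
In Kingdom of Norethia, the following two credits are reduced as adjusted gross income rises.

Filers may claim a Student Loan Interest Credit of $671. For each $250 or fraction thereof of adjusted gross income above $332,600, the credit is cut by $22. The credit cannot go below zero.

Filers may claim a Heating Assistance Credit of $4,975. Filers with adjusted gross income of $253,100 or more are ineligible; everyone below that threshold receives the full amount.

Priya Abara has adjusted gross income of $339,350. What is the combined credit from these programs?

$77

Student Loan Interest Credit: income exceeds $332,600 by $6,750, which is 27 full-or-partial $250 increments; reduction = 27 × $22 = $594, leaving $77.
Heating Assistance Credit: $339,350 meets or exceeds the $253,100 cutoff, so the credit is $0.
Total: $77 + $0 = $77.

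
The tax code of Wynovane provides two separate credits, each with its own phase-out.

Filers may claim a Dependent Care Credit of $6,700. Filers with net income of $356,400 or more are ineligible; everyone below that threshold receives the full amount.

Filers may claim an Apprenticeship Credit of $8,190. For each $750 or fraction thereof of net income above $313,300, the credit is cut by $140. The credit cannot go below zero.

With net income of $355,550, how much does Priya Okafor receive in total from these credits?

Dependent Care Credit: $355,550 is below the $356,400 cutoff, so the full $6,700 applies.
Apprenticeship Credit: income exceeds $313,300 by $42,250, which is 57 full-or-partial $750 increments; reduction = 57 × $140 = $7,980, leaving $210.
Total: $6,700 + $210 = $6,910.

$6,910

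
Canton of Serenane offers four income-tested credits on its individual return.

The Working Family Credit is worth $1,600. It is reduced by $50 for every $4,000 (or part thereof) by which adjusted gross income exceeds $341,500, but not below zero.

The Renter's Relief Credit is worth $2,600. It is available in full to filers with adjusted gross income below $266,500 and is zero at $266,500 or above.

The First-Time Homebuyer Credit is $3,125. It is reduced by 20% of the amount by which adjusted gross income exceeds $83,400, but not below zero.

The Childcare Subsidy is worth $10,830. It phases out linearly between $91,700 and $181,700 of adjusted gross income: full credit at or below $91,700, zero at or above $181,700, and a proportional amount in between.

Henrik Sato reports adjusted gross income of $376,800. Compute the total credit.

Working Family Credit: income exceeds $341,500 by $35,300, which is 9 full-or-partial $4,000 increments; reduction = 9 × $50 = $450, leaving $1,150.
Renter's Relief Credit: $376,800 meets or exceeds the $266,500 cutoff, so the credit is $0.
First-Time Homebuyer Credit: 20% of the $293,400 excess over $83,400 is $58,680 ≥ base, so the credit is $0.
Childcare Subsidy: $376,800 is at or above $181,700, so the credit is $0.
Total: $1,150 + $0 + $0 + $0 = $1,150.

$1,150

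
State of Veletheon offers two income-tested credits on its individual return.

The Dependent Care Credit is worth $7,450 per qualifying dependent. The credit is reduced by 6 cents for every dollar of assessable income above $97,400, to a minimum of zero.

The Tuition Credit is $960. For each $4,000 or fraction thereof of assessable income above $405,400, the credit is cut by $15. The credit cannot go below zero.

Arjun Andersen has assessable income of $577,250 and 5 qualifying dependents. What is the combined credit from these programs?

Dependent Care Credit: base = 5 × $7,450 = $37,250. 6% of the $479,850 excess over $97,400 is $28,791; credit = $37,250 − $28,791 = $8,459.
Tuition Credit: income exceeds $405,400 by $171,850, which is 43 full-or-partial $4,000 increments; reduction = 43 × $15 = $645, leaving $315.
Total: $8,459 + $315 = $8,774.

$8,774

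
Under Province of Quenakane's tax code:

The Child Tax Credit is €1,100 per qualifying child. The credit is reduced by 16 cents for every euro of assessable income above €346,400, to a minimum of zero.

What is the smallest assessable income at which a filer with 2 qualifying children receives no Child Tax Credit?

Full credit = 2 × €1,100 = €2,200.
The credit falls by 16% of each euro above €346,400, so it reaches zero when the excess is €2,200 / 16% = €13,750: income = €346,400 + €13,750 = €360,150.

€360,150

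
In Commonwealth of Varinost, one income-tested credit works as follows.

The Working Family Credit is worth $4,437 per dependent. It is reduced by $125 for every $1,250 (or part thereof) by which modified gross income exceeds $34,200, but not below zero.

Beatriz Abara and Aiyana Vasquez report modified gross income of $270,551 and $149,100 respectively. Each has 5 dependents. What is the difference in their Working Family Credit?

$10,685

Beatriz ($270,551): Working Family Credit: base = 5 × $4,437 = $22,185. income exceeds $34,200 by $236,351 → 190 increments × $125 = $23,750 ≥ base, so the credit is $0.
Aiyana ($149,100): Working Family Credit: base = 5 × $4,437 = $22,185. income exceeds $34,200 by $114,900, which is 92 full-or-partial $1,250 increments; reduction = 92 × $125 = $11,500, leaving $10,685.
Difference: |$0 − $10,685| = $10,685.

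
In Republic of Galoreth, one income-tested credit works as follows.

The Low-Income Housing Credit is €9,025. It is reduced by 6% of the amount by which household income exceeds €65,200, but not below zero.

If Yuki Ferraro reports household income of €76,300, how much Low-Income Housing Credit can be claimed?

Low-Income Housing Credit: 6% of the €11,100 excess over €65,200 is €666; credit = €9,025 − €666 = €8,359.

€8,359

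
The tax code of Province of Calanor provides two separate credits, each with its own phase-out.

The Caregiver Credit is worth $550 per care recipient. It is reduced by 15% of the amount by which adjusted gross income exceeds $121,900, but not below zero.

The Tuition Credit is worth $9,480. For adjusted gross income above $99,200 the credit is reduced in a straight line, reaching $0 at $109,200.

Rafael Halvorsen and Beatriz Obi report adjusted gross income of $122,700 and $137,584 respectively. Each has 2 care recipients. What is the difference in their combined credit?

$980

Rafael ($122,700): Caregiver Credit: base = 2 × $550 = $1,100. 15% of the $800 excess over $121,900 is $120; credit = $1,100 − $120 = $980. Tuition Credit: $122,700 is at or above $109,200, so the credit is $0. total $980 + $0 = $980
Beatriz ($137,584): Caregiver Credit: base = 2 × $550 = $1,100. 15% of the $15,684 excess over $121,900 is $2,352.60 ≥ base, so the credit is $0. Tuition Credit: $137,584 is at or above $109,200, so the credit is $0. total $0 + $0 = $0
Difference: |$980 − $0| = $980.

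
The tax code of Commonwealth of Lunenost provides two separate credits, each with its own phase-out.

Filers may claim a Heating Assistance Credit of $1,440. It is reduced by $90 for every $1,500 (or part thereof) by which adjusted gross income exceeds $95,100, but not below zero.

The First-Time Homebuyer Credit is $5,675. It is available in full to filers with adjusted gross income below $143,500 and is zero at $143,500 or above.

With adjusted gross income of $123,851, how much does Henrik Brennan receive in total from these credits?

$5,675

Heating Assistance Credit: income exceeds $95,100 by $28,751 → 20 increments × $90 = $1,800 ≥ base, so the credit is $0.
First-Time Homebuyer Credit: $123,851 is below the $143,500 cutoff, so the full $5,675 applies.
Total: $0 + $5,675 = $5,675.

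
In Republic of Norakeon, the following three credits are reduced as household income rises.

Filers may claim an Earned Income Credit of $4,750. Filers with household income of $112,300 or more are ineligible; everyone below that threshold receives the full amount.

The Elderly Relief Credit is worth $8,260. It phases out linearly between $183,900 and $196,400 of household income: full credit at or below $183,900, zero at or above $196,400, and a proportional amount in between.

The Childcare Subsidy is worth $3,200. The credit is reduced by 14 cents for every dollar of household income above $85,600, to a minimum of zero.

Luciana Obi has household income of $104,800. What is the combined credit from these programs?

$13,522

Earned Income Credit: $104,800 is below the $112,300 cutoff, so the full $4,750 applies.
Elderly Relief Credit: $104,800 is at or below the $183,900 threshold, so the full $8,260 applies.
Childcare Subsidy: 14% of the $19,200 excess over $85,600 is $2,688; credit = $3,200 − $2,688 = $512.
Total: $4,750 + $8,260 + $512 = $13,522.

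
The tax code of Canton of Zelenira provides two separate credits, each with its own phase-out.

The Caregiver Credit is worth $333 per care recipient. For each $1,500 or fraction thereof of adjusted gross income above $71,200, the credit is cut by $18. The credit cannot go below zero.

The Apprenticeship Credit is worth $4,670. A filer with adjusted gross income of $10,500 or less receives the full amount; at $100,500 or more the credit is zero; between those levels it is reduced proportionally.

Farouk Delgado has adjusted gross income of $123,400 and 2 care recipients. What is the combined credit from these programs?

Caregiver Credit: base = 2 × $333 = $666. income exceeds $71,200 by $52,200, which is 35 full-or-partial $1,500 increments; reduction = 35 × $18 = $630, leaving $36.
Apprenticeship Credit: $123,400 is at or above $100,500, so the credit is $0.
Total: $36 + $0 = $36.

$36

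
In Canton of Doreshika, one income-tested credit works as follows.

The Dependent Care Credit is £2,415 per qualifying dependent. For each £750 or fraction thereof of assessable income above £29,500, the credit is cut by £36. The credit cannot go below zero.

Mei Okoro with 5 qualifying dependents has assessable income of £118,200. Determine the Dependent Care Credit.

£7,791

Dependent Care Credit: base = 5 × £2,415 = £12,075. income exceeds £29,500 by £88,700, which is 119 full-or-partial £750 increments; reduction = 119 × £36 = £4,284, leaving £7,791.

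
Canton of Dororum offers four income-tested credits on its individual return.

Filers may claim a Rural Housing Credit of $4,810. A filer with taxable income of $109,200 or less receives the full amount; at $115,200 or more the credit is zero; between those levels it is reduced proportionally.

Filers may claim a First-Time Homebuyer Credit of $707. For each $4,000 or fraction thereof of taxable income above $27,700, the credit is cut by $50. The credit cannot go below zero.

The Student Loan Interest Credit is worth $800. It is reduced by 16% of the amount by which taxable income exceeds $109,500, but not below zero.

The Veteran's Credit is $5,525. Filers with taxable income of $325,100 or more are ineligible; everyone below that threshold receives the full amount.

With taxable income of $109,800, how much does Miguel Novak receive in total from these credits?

Rural Housing Credit: $109,800 is $600 into a $6,000 phase-out range, leaving 5,400/6,000 of the credit: $4,810 × 5,400/6,000 = $4,329.
First-Time Homebuyer Credit: income exceeds $27,700 by $82,100 → 21 increments × $50 = $1,050 ≥ base, so the credit is $0.
Student Loan Interest Credit: 16% of the $300 excess over $109,500 is $48; credit = $800 − $48 = $752.
Veteran's Credit: $109,800 is below the $325,100 cutoff, so the full $5,525 applies.
Total: $4,329 + $0 + $752 + $5,525 = $10,606.

$10,606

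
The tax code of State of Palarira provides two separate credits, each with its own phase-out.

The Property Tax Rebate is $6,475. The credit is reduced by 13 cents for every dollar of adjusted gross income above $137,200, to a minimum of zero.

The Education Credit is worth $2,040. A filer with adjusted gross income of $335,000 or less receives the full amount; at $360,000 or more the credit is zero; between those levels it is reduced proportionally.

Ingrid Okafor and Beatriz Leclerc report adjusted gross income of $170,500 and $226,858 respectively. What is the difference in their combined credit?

$2,146

Ingrid ($170,500): Property Tax Rebate: 13% of the $33,300 excess over $137,200 is $4,329; credit = $6,475 − $4,329 = $2,146. Education Credit: $170,500 is at or below the $335,000 threshold, so the full $2,040 applies. total $2,146 + $2,040 = $4,186
Beatriz ($226,858): Property Tax Rebate: 13% of the $89,658 excess over $137,200 is $11,655.54 ≥ base, so the credit is $0. Education Credit: $226,858 is at or below the $335,000 threshold, so the full $2,040 applies. total $0 + $2,040 = $2,040
Difference: |$4,186 − $2,040| = $2,146.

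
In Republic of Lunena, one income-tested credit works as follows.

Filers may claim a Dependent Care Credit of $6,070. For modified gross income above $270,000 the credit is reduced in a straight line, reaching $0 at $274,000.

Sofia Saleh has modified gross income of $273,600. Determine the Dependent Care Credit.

$607

Dependent Care Credit: $273,600 is $3,600 into a $4,000 phase-out range, leaving 400/4,000 of the credit: $6,070 × 400/4,000 = $607.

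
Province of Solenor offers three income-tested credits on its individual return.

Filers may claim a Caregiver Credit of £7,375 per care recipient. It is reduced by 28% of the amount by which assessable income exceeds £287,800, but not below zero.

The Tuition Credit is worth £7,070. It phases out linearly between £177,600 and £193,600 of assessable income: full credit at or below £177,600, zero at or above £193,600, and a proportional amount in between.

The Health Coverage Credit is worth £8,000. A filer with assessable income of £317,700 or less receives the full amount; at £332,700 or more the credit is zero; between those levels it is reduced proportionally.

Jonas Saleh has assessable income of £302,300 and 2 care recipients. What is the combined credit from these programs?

£18,690

Caregiver Credit: base = 2 × £7,375 = £14,750. 28% of the £14,500 excess over £287,800 is £4,060; credit = £14,750 − £4,060 = £10,690.
Tuition Credit: £302,300 is at or above £193,600, so the credit is £0.
Health Coverage Credit: £302,300 is at or below the £317,700 threshold, so the full £8,000 applies.
Total: £10,690 + £0 + £8,000 = £18,690.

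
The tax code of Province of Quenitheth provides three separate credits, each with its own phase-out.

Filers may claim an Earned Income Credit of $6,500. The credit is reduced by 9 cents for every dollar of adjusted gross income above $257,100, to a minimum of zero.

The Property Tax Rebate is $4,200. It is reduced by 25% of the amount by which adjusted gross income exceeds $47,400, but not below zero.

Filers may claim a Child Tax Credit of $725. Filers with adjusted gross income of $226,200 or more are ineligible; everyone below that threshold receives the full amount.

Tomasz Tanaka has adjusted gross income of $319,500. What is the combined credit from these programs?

$884

Earned Income Credit: 9% of the $62,400 excess over $257,100 is $5,616; credit = $6,500 − $5,616 = $884.
Property Tax Rebate: 25% of the $272,100 excess over $47,400 is $68,025 ≥ base, so the credit is $0.
Child Tax Credit: $319,500 meets or exceeds the $226,200 cutoff, so the credit is $0.
Total: $884 + $0 + $0 = $884.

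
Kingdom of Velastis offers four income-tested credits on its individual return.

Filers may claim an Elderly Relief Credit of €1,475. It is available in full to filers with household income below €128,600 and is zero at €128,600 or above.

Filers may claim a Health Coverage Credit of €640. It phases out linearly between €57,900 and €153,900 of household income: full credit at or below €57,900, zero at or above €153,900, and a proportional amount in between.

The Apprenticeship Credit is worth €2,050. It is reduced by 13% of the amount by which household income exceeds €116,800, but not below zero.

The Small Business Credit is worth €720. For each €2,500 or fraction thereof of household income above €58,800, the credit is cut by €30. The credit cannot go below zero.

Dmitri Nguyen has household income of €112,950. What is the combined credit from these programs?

€3,858

Elderly Relief Credit: €112,950 is below the €128,600 cutoff, so the full €1,475 applies.
Health Coverage Credit: €112,950 is €55,050 into a €96,000 phase-out range, leaving 40,950/96,000 of the credit: €640 × 40,950/96,000 = €273.
Apprenticeship Credit: €112,950 is at or below the €116,800 threshold, so the full €2,050 applies.
Small Business Credit: income exceeds €58,800 by €54,150, which is 22 full-or-partial €2,500 increments; reduction = 22 × €30 = €660, leaving €60.
Total: €1,475 + €273 + €2,050 + €60 = €3,858.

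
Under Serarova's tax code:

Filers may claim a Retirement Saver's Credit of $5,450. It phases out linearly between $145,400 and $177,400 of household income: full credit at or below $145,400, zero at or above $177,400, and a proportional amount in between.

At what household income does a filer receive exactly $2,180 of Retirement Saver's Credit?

$2,180 is 2,180/5,450 of the full $5,450, so 3,270/5,450 of the $32,000 range has been used: income = $145,400 + $32,000 × 3,270/5,450 = $164,600.

$164,600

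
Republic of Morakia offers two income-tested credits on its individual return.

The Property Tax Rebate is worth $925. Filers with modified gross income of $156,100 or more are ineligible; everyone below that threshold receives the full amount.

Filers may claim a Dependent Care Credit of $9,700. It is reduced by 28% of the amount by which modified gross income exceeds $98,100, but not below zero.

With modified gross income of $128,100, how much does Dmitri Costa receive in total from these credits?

$2,225

Property Tax Rebate: $128,100 is below the $156,100 cutoff, so the full $925 applies.
Dependent Care Credit: 28% of the $30,000 excess over $98,100 is $8,400; credit = $9,700 − $8,400 = $1,300.
Total: $925 + $1,300 = $2,225.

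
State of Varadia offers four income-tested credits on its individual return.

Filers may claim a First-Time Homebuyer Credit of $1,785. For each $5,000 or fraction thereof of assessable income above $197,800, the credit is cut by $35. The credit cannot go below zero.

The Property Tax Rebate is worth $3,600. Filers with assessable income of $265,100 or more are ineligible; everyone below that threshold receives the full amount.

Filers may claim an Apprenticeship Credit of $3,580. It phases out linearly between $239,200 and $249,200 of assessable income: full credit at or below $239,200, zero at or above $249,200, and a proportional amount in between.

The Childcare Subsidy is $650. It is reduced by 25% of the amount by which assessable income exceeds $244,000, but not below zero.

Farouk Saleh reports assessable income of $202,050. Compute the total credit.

$9,580

First-Time Homebuyer Credit: income exceeds $197,800 by $4,250, which is 1 full-or-partial $5,000 increment; reduction = 1 × $35 = $35, leaving $1,750.
Property Tax Rebate: $202,050 is below the $265,100 cutoff, so the full $3,600 applies.
Apprenticeship Credit: $202,050 is at or below the $239,200 threshold, so the full $3,580 applies.
Childcare Subsidy: $202,050 is at or below the $244,000 threshold, so the full $650 applies.
Total: $1,750 + $3,600 + $3,580 + $650 = $9,580.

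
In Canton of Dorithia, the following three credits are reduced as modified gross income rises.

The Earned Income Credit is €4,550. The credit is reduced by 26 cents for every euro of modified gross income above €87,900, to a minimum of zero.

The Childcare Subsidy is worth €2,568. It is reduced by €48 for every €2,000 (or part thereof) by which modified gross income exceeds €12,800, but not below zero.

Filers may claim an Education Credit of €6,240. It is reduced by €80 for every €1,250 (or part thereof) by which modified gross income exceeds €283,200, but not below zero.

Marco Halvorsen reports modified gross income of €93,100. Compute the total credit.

Earned Income Credit: 26% of the €5,200 excess over €87,900 is €1,352; credit = €4,550 − €1,352 = €3,198.
Childcare Subsidy: income exceeds €12,800 by €80,300, which is 41 full-or-partial €2,000 increments; reduction = 41 × €48 = €1,968, leaving €600.
Education Credit: €93,100 is at or below the €283,200 threshold, so the full €6,240 applies.
Total: €3,198 + €600 + €6,240 = €10,038.

€10,038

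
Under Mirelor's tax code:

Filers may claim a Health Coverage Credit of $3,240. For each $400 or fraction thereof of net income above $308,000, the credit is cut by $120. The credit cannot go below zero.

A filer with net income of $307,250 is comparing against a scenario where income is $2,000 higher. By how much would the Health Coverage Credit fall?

At $307,250 — $307,250 is at or below the $308,000 threshold, so the full $3,240 applies.
At $309,250 — income exceeds $308,000 by $1,250, which is 4 full-or-partial $400 increments; reduction = 4 × $120 = $480, leaving $2,760.
Lost: $3,240 − $2,760 = $480.

$480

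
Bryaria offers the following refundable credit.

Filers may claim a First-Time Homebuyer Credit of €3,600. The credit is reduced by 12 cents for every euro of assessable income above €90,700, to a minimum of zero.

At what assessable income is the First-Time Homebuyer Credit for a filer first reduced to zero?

€120,700

The credit falls by 12% of each euro above €90,700, so it reaches zero when the excess is €3,600 / 12% = €30,000: income = €90,700 + €30,000 = €120,700.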